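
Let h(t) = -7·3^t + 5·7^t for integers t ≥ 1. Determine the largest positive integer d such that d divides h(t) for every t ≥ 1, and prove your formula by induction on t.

Computing the first values: h(1) = 14 and h(2) = 182; gcd(14, 182) = 14, so d ≤ 14.
We prove 14 | -7·3^t + 5·7^t for all t ≥ 1 by induction on t.
Base case (t = 1): h(1) = 14 = 14·(1), so 14 | h(1).
Inductive step: suppose the statement holds for some i ≥ 1, i.e. 14 | h(i). Then
h(i+1) − 7·h(i) = (-7·3^(i+1) + 5·7^(i+1)) − 7·(-7·3^i + 5·7^i) = (-7)·3^i·(3 − 7) = (28)·3^i. Since 14 | h(i) by the inductive hypothesis, 14 | 7·h(i); and 14 | 28 since 28 = 14·2. Therefore 14 | h(i+1).
By the principle of mathematical induction, the result holds for all t ≥ 1.
Therefore the largest such d is 14.

d = 14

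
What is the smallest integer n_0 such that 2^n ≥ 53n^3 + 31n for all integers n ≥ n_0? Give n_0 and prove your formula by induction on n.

n_0 = 19

At n = 18: 262144 < 309654, so the inequality fails and n_0 ≥ 19. We prove 2^n ≥ 53n^3 + 31n for all n ≥ 19.
Base case (n = 19): 2^n = 524288 and 53n^3 + 31n = 364116, so 524288 ≥ 364116.
For the inductive step, assume it holds for an arbitrary k ≥ 19, so 2^k ≥ 53k^3 + 31k.
Then 2^(k + 1) = 2·(2^k) ≥ 2·(53k^3 + 31k).
Also, for k ≥ 19 we have 2·(53k^3 + 31k) ≥ 53(k+1)^3 + 31(k+1), since 2·(53k^3 + 31k) − (53(k+1)^3 + 31(k+1)) = 53k^3 - 159k^2 - 128k - 84, which is nonnegative for all k ≥ 19.
Combining, 2^(k + 1) ≥ 53(k+1)^3 + 31(k+1).
By the principle of mathematical induction, the result holds for all n ≥ 19.
Hence the smallest such n_0 is 19.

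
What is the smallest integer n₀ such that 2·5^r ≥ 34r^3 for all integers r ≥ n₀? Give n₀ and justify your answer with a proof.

At r = 4: 1250 < 2176, so the inequality fails and n₀ ≥ 5. We prove 2·5^r ≥ 34r^3 for all r ≥ 5.
For the base case r = 5: 2·5^r = 6250 and 34r^3 = 4250, so 6250 ≥ 4250.
Inductive step: suppose the statement holds for some j ≥ 5, so 2·5^j ≥ 34j^3.
Then 2·5^(j + 1) = 5·(2·5^j) ≥ 5·(34j^3).
Also, for j ≥ 5 we have 5·(34j^3) ≥ 34(j+1)^3, since 5 ≥ (1 + 1/j)^3 for all j ≥ 5.
Combining, 2·5^(j + 1) ≥ 34(j+1)^3.
Hence, by induction on r, the claim holds for every r ≥ 5.
Hence the smallest such n₀ is 5.

n₀ = 5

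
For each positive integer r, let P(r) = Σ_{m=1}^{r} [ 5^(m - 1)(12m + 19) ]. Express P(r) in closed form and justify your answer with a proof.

P(r) = 5^r(3r + 4) - 4

We claim P(r) = 5^r(3r + 4) - 4 for all r ≥ 1.
When r = 1: P(1) = 31, and the closed form gives 31. They agree.
Inductive step: assume the claim holds for r = m, so P(m) = 5^m(3m + 4) - 4.
Then P(m+1) = P(m) + (5^m(12m + 31)) = (5^m(3m + 4) - 4) + (5^m(12m + 31)).
Simplifying, P(m+1) = 15·5^m·m + 35·5^m - 4 = 5^(m+1)(3(m+1) + 4) - 4,
which is the closed form with r = m+1.
This completes the induction.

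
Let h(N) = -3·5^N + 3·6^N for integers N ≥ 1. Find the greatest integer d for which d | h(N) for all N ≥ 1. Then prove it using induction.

d = 3

Computing the first values: h(1) = 3 and h(2) = 33; gcd(3, 33) = 3, so d ≤ 3.
We prove 3 | -3·5^N + 3·6^N for all N ≥ 1 by induction on N.
Base case (N = 1): h(1) = 3 = 3·(1), so 3 | h(1).
Suppose the result is true for N = j, i.e. 3 | h(j). Then
h(j+1) − 6·h(j) = (-3·5^(j+1) + 3·6^(j+1)) − 6·(-3·5^j + 3·6^j) = (-3)·5^j·(5 − 6) = (3)·5^j. Since 3 | h(j) by the inductive hypothesis, 3 | 6·h(j); and 3 | 3 since 3 = 3·1. Therefore 3 | h(j+1).
This completes the induction.
Therefore the largest such d is 3.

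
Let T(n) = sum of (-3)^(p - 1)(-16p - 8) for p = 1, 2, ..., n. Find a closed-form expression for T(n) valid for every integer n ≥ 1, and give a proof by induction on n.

T(n) = (-3)^n(4n + 3) - 3

We claim T(n) = (-3)^n(4n + 3) - 3 for all n ≥ 1.
Base step (n = 1): T(1) = -24, and the closed form gives -24. They agree.
For the inductive step, assume it holds for an arbitrary p ≥ 1, so T(p) = (-3)^p(4p + 3) - 3.
Then T(p+1) = T(p) + ((-3)^p(-16p - 24)) = ((-3)^p(4p + 3) - 3) + ((-3)^p(-16p - 24)).
Simplifying, T(p+1) = -12(-3)^p·p - 21(-3)^p - 3 = (-3)^(p+1)(4(p+1) + 3) - 3,
which is the closed form with n = p+1.
Hence, by induction on n, the claim holds for every n ≥ 1.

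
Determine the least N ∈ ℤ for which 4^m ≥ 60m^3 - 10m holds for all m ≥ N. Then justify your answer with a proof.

At m = 7: 16384 < 20510, so the inequality fails and N ≥ 8. We prove 4^m ≥ 60m^3 - 10m for all m ≥ 8.
When m = 8: 4^m = 65536 and 60m^3 - 10m = 30640, so 65536 ≥ 30640.
Inductive step: suppose the statement holds for some r ≥ 8, so 4^r ≥ 60r^3 - 10r.
Then 4^(r + 1) = 4·(4^r) ≥ 4·(60r^3 - 10r).
Also, for r ≥ 8 we have 4·(60r^3 - 10r) ≥ 60(r+1)^3 - 10(r+1), since 4·(60r^3 - 10r) − (60(r+1)^3 - 10(r+1)) = 180r^3 - 180r^2 - 210r - 50, which is nonnegative for all r ≥ 8.
Combining, 4^(r + 1) ≥ 60(r+1)^3 - 10(r+1).
Hence, by induction on m, the claim holds for every m ≥ 8.
Hence the smallest such N is 8.

N = 8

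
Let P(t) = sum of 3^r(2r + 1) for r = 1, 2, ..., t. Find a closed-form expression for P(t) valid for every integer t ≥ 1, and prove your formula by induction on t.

P(t) = 3^(t + 1)t

We claim P(t) = 3^(t + 1)t for all t ≥ 1.
For the base case t = 1: P(1) = 9, and the closed form gives 9. They agree.
Suppose the result is true for t = r, so P(r) = 3^(r + 1)r.
Then P(r+1) = P(r) + (3^(r + 1)(2r + 3)) = (3^(r + 1)r) + (3^(r + 1)(2r + 3)).
Simplifying, P(r+1) = 3^(r + 2)(r + 1) = 3^((r+1) + 1)(r+1),
which is the closed form with t = r+1.
By induction, the statement is established for all t ≥ 1.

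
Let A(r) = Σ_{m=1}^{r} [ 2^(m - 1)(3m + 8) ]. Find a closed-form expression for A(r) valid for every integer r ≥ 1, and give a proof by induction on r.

We claim A(r) = 2^r(3r + 5) - 5 for all r ≥ 1.
Base case (r = 1): A(1) = 11, and the closed form gives 11. They agree.
Suppose the result is true for r = m, so A(m) = 2^m(3m + 5) - 5.
Then A(m+1) = A(m) + (2^m(3m + 11)) = (2^m(3m + 5) - 5) + (2^m(3m + 11)).
Simplifying, A(m+1) = 6·2^m·m + 16·2^m - 5 = 2^(m+1)(3(m+1) + 5) - 5,
which is the closed form with r = m+1.
By induction, the statement is established for all r ≥ 1.

A(r) = 2^r(3r + 5) - 5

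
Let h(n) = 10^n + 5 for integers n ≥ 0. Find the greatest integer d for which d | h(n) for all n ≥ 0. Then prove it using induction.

d = 3

Computing the first values: h(0) = 6 and h(1) = 15; gcd(6, 15) = 3, so d ≤ 3.
We prove 3 | 10^n + 5 for all n ≥ 0 by induction on n.
For the base case n = 0: h(0) = 6 = 3·(2), so 3 | h(0).
For the inductive step, assume it holds for an arbitrary r ≥ 0, i.e. 3 | h(r). Then
h(r+1) = 10^(r+1) + 5 = 10·(10^r + 5) - 45 = 10·h(r) - 45. The first term is divisible by 3 by the inductive hypothesis, and -45 is divisible by 3. Hence 3 | h(r+1).
This completes the induction.
Therefore the largest such d is 3.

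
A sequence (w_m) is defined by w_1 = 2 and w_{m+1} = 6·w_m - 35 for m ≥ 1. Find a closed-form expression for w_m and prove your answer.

Computing the first terms: w_1 = 2, w_2 = -23, w_3 = -173. This suggests w_m = -5·6^(m - 1) + 7.
Base case (m = 1): the formula gives 2 = 2 = w_1.
Inductive step: suppose the statement holds for some j ≥ 1, so w_j = -5·6^(j - 1) + 7.
Then w_{j+1} = 6·w_j - 35 = 6·(-5·6^(j - 1) + 7) - 35 = -5·6^j + 7 = -5·6^((j+1) - 1) + 7,
which is the claimed formula at m = j+1.
By induction, the statement is established for all m ≥ 1.

w_m = -5·6^(m - 1) + 7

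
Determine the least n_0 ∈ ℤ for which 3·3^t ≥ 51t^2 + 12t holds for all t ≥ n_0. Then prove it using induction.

At t = 5: 729 < 1335, so the inequality fails and n_0 ≥ 6. We prove 3·3^t ≥ 51t^2 + 12t for all t ≥ 6.
When t = 6: 3·3^t = 2187 and 51t^2 + 12t = 1908, so 2187 ≥ 1908.
Inductive step: assume the claim holds for t = k, so 3·3^k ≥ 51k^2 + 12k.
Then 3·3^(k + 1) = 3·(3·3^k) ≥ 3·(51k^2 + 12k).
Also, for k ≥ 6 we have 3·(51k^2 + 12k) ≥ 51(k+1)^2 + 12(k+1), since 3·(51k^2 + 12k) − (51(k+1)^2 + 12(k+1)) = 102k^2 - 78k - 63, which is nonnegative for all k ≥ 6.
Combining, 3·3^(k + 1) ≥ 51(k+1)^2 + 12(k+1).
By the principle of mathematical induction, the result holds for all t ≥ 6.
Hence the smallest such n_0 is 6.

n_0 = 6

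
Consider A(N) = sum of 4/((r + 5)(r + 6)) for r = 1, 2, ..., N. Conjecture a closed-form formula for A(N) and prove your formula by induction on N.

We claim A(N) = 2N/(3(N + 6)) for all N ≥ 1.
For the base case N = 1: A(1) = 2/21, and the closed form gives 2/21. They agree.
For the inductive step, assume it holds for an arbitrary r ≥ 1, so A(r) = 2r/(3(r + 6)).
Then A(r+1) = A(r) + (4/((r + 6)(r + 7))) = (2r/(3(r + 6))) + (4/((r + 6)(r + 7))).
Simplifying, A(r+1) = 2(r + 1)/(3(r + 7)) = 2(r+1)/(3((r+1) + 6)),
which is the closed form with N = r+1.
By induction, the statement is established for all N ≥ 1.

A(N) = 2N/(3(N + 6))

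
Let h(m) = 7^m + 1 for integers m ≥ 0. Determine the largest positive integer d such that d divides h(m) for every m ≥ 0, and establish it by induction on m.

d = 2

Computing the first values: h(0) = 2 and h(1) = 8; gcd(2, 8) = 2, so d ≤ 2.
We prove 2 | 7^m + 1 for all m ≥ 0 by induction on m.
Base step (m = 0): h(0) = 2 = 2·(1), so 2 | h(0).
Inductive step: assume the claim holds for m = r, i.e. 2 | h(r). Then
h(r+1) = 7^(r+1) + 1 = 7·(7^r + 1) - 6 = 7·h(r) - 6. The first term is divisible by 2 by the inductive hypothesis, and -6 is divisible by 2. Hence 2 | h(r+1).
This completes the induction.
Therefore the largest such d is 2.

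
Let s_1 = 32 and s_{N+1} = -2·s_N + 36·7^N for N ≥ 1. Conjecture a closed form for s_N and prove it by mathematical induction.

s_N = (-2)^(N + 1) + 4·7^N

Computing the first terms: s_1 = 32, s_2 = 188, s_3 = 1388. This suggests s_N = (-2)^(N + 1) + 4·7^N.
When N = 1: the formula gives 32 = 32 = s_1.
Inductive step: assume the claim holds for N = i, so s_i = (-2)^(i + 1) + 4·7^i.
Then s_{i+1} = -2·s_i + 36·7^i = -2·((-2)^(i + 1) + 4·7^i) + 36·7^i = (-2)^(i + 2) + 4·7^(i + 1) = (-2)^((i+1) + 1) + 4·7^(i+1),
which is the claimed formula at N = i+1.
Hence, by induction on N, the claim holds for every N ≥ 1.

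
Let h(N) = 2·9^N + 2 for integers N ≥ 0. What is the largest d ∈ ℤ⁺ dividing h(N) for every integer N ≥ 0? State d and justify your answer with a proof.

Computing the first values: h(0) = 4 and h(1) = 20; gcd(4, 20) = 4, so d ≤ 4.
We prove 4 | 2·9^N + 2 for all N ≥ 0 by induction on N.
When N = 0: h(0) = 4 = 4·(1), so 4 | h(0).
Suppose the result is true for N = p, i.e. 4 | h(p). Then
h(p+1) = 2·9^(p+1) + 2 = 9·(2·9^p + 2) - 16 = 9·h(p) - 16. The first term is divisible by 4 by the inductive hypothesis, and -16 is divisible by 4. Hence 4 | h(p+1).
This completes the induction.
Therefore the largest such d is 4.

d = 4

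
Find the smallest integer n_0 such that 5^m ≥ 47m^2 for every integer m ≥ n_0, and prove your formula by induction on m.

n_0 = 5

At m = 4: 625 < 752, so the inequality fails and n_0 ≥ 5. We prove 5^m ≥ 47m^2 for all m ≥ 5.
When m = 5: 5^m = 3125 and 47m^2 = 1175, so 3125 ≥ 1175.
For the inductive step, assume it holds for an arbitrary r ≥ 5, so 5^r ≥ 47r^2.
Then 5^(r + 1) = 5·(5^r) ≥ 5·(47r^2).
Also, for r ≥ 5 we have 5·(47r^2) ≥ 47(r+1)^2, since 5 ≥ (1 + 1/r)^2 for all r ≥ 5.
Combining, 5^(r + 1) ≥ 47(r+1)^2.
By induction, the statement is established for all m ≥ 5.
Hence the smallest such n_0 is 5.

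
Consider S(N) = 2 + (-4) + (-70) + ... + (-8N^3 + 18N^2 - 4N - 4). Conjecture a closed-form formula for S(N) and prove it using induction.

We claim S(N) = -N(2N^3 - 2N^2 - 5N + 3) for all N ≥ 1.
When N = 1: S(1) = 2, and the closed form gives 2. They agree.
Inductive step: suppose the statement holds for some p ≥ 1, so S(p) = p(-2p^3 + 2p^2 + 5p - 3).
Then S(p+1) = S(p) + (-8p^3 - 6p^2 + 8p + 2) = (p(-2p^3 + 2p^2 + 5p - 3)) + (-8p^3 - 6p^2 + 8p + 2).
Simplifying, S(p+1) = -(p + 1)(2p^3 + 4p^2 - 3p - 2) = -(p+1)(2(p+1)^3 - 2(p+1)^2 - 5(p+1) + 3),
which is the closed form with N = p+1.
Hence, by induction on N, the claim holds for every N ≥ 1.

S(N) = -N(2N^3 - 2N^2 - 5N + 3)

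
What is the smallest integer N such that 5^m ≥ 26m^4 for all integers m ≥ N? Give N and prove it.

At m = 6: 15625 < 33696, so the inequality fails and N ≥ 7. We prove 5^m ≥ 26m^4 for all m ≥ 7.
Base case (m = 7): 5^m = 78125 and 26m^4 = 62426, so 78125 ≥ 62426.
For the inductive step, assume it holds for an arbitrary r ≥ 7, so 5^r ≥ 26r^4.
Then 5^(r + 1) = 5·(5^r) ≥ 5·(26r^4).
Also, for r ≥ 7 we have 5·(26r^4) ≥ 26(r+1)^4, since 5 ≥ (1 + 1/r)^4 for all r ≥ 7.
Combining, 5^(r + 1) ≥ 26(r+1)^4.
This completes the induction.
Hence the smallest such N is 7.

N = 7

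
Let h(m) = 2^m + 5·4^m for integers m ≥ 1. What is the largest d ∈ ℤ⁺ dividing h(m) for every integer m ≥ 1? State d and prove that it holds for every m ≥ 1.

Computing the first values: h(1) = 22 and h(2) = 84; gcd(22, 84) = 2, so d ≤ 2.
We prove 2 | 2^m + 5·4^m for all m ≥ 1 by induction on m.
Base step (m = 1): h(1) = 22 = 2·(11), so 2 | h(1).
Inductive step: suppose the statement holds for some i ≥ 1, i.e. 2 | h(i). Then
h(i+1) − 4·h(i) = (2^(i+1) + 5·4^(i+1)) − 4·(2^i + 5·4^i) = (1)·2^i·(2 − 4) = (-2)·2^i. Since 2 | h(i) by the inductive hypothesis, 2 | 4·h(i); and 2 | -2 since -2 = 2·-1. Therefore 2 | h(i+1).
This completes the induction.
Therefore the largest such d is 2.

d = 2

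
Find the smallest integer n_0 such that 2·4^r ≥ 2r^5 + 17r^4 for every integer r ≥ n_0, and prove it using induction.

At r = 8: 131072 < 135168, so the inequality fails and n_0 ≥ 9. We prove 2·4^r ≥ 2r^5 + 17r^4 for all r ≥ 9.
For the base case r = 9: 2·4^r = 524288 and 2r^5 + 17r^4 = 229635, so 524288 ≥ 229635.
For the inductive step, assume it holds for an arbitrary i ≥ 9, so 2·4^i ≥ 2i^5 + 17i^4.
Then 2·4^(i + 1) = 4·(2·4^i) ≥ 4·(2i^5 + 17i^4).
Also, for i ≥ 9 we have 4·(2i^5 + 17i^4) ≥ 2(i+1)^5 + 17(i+1)^4, since 4·(2i^5 + 17i^4) − (2(i+1)^5 + 17(i+1)^4) = 6i^5 + 41i^4 - 88i^3 - 122i^2 - 78i - 19, which is nonnegative for all i ≥ 9.
Combining, 2·4^(i + 1) ≥ 2(i+1)^5 + 17(i+1)^4.
By induction, the statement is established for all r ≥ 9.
Hence the smallest such n_0 is 9.

n_0 = 9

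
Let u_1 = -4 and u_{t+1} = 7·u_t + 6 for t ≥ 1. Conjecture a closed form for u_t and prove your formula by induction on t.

Computing the first terms: u_1 = -4, u_2 = -22, u_3 = -148. This suggests u_t = -3·7^(t - 1) - 1.
Base case (t = 1): the formula gives -4 = -4 = u_1.
For the inductive step, assume it holds for an arbitrary j ≥ 1, so u_j = -3·7^(j - 1) - 1.
Then u_{j+1} = 7·u_j + 6 = 7·(-3·7^(j - 1) - 1) + 6 = -3·7^j - 1 = -3·7^((j+1) - 1) - 1,
which is the claimed formula at t = j+1.
Hence, by induction on t, the claim holds for every t ≥ 1.

u_t = -3·7^(t - 1) - 1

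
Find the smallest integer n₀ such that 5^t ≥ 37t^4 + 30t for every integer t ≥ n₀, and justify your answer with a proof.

At t = 7: 78125 < 89047, so the inequality fails and n₀ ≥ 8. We prove 5^t ≥ 37t^4 + 30t for all t ≥ 8.
Base case (t = 8): 5^t = 390625 and 37t^4 + 30t = 151792, so 390625 ≥ 151792.
Inductive step: suppose the statement holds for some i ≥ 8, so 5^i ≥ 37i^4 + 30i.
Then 5^(i + 1) = 5·(5^i) ≥ 5·(37i^4 + 30i).
Also, for i ≥ 8 we have 5·(37i^4 + 30i) ≥ 37(i+1)^4 + 30(i+1), since 5·(37i^4 + 30i) − (37(i+1)^4 + 30(i+1)) = 148i^4 - 148i^3 - 222i^2 - 28i - 67, which is nonnegative for all i ≥ 8.
Combining, 5^(i + 1) ≥ 37(i+1)^4 + 30(i+1).
By the principle of mathematical induction, the result holds for all t ≥ 8.
Hence the smallest such n₀ is 8.

n₀ = 8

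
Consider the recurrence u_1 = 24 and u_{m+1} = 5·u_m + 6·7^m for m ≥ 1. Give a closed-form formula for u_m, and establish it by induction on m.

Computing the first terms: u_1 = 24, u_2 = 162, u_3 = 1104. This suggests u_m = 3·5^(m - 1) + 3·7^m.
When m = 1: the formula gives 24 = 24 = u_1.
Inductive step: assume the claim holds for m = p, so u_p = 3·5^(p - 1) + 3·7^p.
Then u_{p+1} = 5·u_p + 6·7^p = 5·(3·5^(p - 1) + 3·7^p) + 6·7^p = 3·5^p + 3·7^(p + 1) = 3·5^((p+1) - 1) + 3·7^(p+1),
which is the claimed formula at m = p+1.
By the principle of mathematical induction, the result holds for all m ≥ 1.

u_m = 3·5^(m - 1) + 3·7^m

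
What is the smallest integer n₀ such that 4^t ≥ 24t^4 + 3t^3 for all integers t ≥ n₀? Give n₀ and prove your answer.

n₀ = 9

At t = 8: 65536 < 99840, so the inequality fails and n₀ ≥ 9. We prove 4^t ≥ 24t^4 + 3t^3 for all t ≥ 9.
Base case (t = 9): 4^t = 262144 and 24t^4 + 3t^3 = 159651, so 262144 ≥ 159651.
Inductive step: suppose the statement holds for some i ≥ 9, so 4^i ≥ 24i^4 + 3i^3.
Then 4^(i + 1) = 4·(4^i) ≥ 4·(24i^4 + 3i^3).
Also, for i ≥ 9 we have 4·(24i^4 + 3i^3) ≥ 24(i+1)^4 + 3(i+1)^3, since 4·(24i^4 + 3i^3) − (24(i+1)^4 + 3(i+1)^3) = 72i^4 - 87i^3 - 153i^2 - 105i - 27, which is nonnegative for all i ≥ 9.
Combining, 4^(i + 1) ≥ 24(i+1)^4 + 3(i+1)^3.
By induction, the statement is established for all t ≥ 9.
Hence the smallest such n₀ is 9.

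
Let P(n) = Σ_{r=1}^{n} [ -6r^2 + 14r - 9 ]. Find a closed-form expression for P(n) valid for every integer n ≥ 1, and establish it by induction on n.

We claim P(n) = -n(2n^2 - 4n + 3) for all n ≥ 1.
When n = 1: P(1) = -1, and the closed form gives -1. They agree.
For the inductive step, assume it holds for an arbitrary r ≥ 1, so P(r) = r(-2r^2 + 4r - 3).
Then P(r+1) = P(r) + (-6r^2 + 2r - 1) = (r(-2r^2 + 4r - 3)) + (-6r^2 + 2r - 1).
Simplifying, P(r+1) = -(r + 1)(2r^2 + 1) = -(r+1)(2(r+1)^2 - 4(r+1) + 3),
which is the closed form with n = r+1.
Hence, by induction on n, the claim holds for every n ≥ 1.

P(n) = -n(2n^2 - 4n + 3)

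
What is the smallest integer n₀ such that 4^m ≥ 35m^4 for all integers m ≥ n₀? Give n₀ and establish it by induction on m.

At m = 8: 65536 < 143360, so the inequality fails and n₀ ≥ 9. We prove 4^m ≥ 35m^4 for all m ≥ 9.
For the base case m = 9: 4^m = 262144 and 35m^4 = 229635, so 262144 ≥ 229635.
Inductive step: assume the claim holds for m = j, so 4^j ≥ 35j^4.
Then 4^(j + 1) = 4·(4^j) ≥ 4·(35j^4).
Also, for j ≥ 9 we have 4·(35j^4) ≥ 35(j+1)^4, since 4 ≥ (1 + 1/j)^4 for all j ≥ 9.
Combining, 4^(j + 1) ≥ 35(j+1)^4.
This completes the induction.
Hence the smallest such n₀ is 9.

n₀ = 9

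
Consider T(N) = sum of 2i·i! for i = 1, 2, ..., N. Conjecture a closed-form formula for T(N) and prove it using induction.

We claim T(N) = 2(N + 1)! - 2 for all N ≥ 1.
When N = 1: T(1) = 2, and the closed form gives 2. They agree.
Inductive step: assume the claim holds for N = i, so T(i) = 2(i + 1)! - 2.
Then T(i+1) = T(i) + (2(i + 1)(i + 1)!) = (2(i + 1)! - 2) + (2(i + 1)(i + 1)!).
Simplifying, T(i+1) = 2((i+1) + 1)! - 2,
which is the closed form with N = i+1.
By the principle of mathematical induction, the result holds for all N ≥ 1.

T(N) = 2(N + 1)! - 2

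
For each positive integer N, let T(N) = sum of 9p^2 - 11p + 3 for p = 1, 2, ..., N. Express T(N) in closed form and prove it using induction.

We claim T(N) = N(3N^2 - N - 1) for all N ≥ 1.
For the base case N = 1: T(1) = 1, and the closed form gives 1. They agree.
Suppose the result is true for N = p, so T(p) = p(3p^2 - p - 1).
Then T(p+1) = T(p) + (9p^2 + 7p + 1) = (p(3p^2 - p - 1)) + (9p^2 + 7p + 1).
Simplifying, T(p+1) = (p + 1)(3p^2 + 5p + 1) = (p+1)(3(p+1)^2 - (p+1) - 1),
which is the closed form with N = p+1.
By induction, the statement is established for all N ≥ 1.

T(N) = N(3N^2 - N - 1)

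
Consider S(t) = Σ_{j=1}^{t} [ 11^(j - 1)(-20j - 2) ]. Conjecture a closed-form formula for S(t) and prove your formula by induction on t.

S(t) = -2·11^t·t

We claim S(t) = -2·11^t·t for all t ≥ 1.
For the base case t = 1: S(1) = -22, and the closed form gives -22. They agree.
Inductive step: suppose the statement holds for some j ≥ 1, so S(j) = -2·11^j·j.
Then S(j+1) = S(j) + (11^j(-20j - 22)) = (-2·11^j·j) + (11^j(-20j - 22)).
Simplifying, S(j+1) = 22·11^j(-j - 1) = -2·11^(j+1)·(j+1),
which is the closed form with t = j+1.
By the principle of mathematical induction, the result holds for all t ≥ 1.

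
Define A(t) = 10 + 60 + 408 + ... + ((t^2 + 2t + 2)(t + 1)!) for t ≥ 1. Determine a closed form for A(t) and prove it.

We claim A(t) = (t + 1)(t + 2)! - 2 for all t ≥ 1.
For the base case t = 1: A(1) = 10, and the closed form gives 10. They agree.
For the inductive step, assume it holds for an arbitrary r ≥ 1, so A(r) = (r + 1)(r + 2)! - 2.
Then A(r+1) = A(r) + ((r^2 + 4r + 5)(r + 2)!) = ((r + 1)(r + 2)! - 2) + ((r^2 + 4r + 5)(r + 2)!).
Simplifying, A(r+1) = ((r+1) + 1)((r+1) + 2)! - 2,
which is the closed form with t = r+1.
By induction, the statement is established for all t ≥ 1.

A(t) = (t + 1)(t + 2)! - 2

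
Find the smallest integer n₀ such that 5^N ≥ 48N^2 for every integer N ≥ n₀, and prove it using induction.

At N = 4: 625 < 768, so the inequality fails and n₀ ≥ 5. We prove 5^N ≥ 48N^2 for all N ≥ 5.
Base case (N = 5): 5^N = 3125 and 48N^2 = 1200, so 3125 ≥ 1200.
Inductive step: suppose the statement holds for some r ≥ 5, so 5^r ≥ 48r^2.
Then 5^(r + 1) = 5·(5^r) ≥ 5·(48r^2).
Also, for r ≥ 5 we have 5·(48r^2) ≥ 48(r+1)^2, since 5 ≥ (1 + 1/r)^2 for all r ≥ 5.
Combining, 5^(r + 1) ≥ 48(r+1)^2.
By induction, the statement is established for all N ≥ 5.
Hence the smallest such n₀ is 5.

n₀ = 5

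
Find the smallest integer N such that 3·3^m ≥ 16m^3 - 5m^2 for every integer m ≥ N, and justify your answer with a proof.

At m = 6: 2187 < 3276, so the inequality fails and N ≥ 7. We prove 3·3^m ≥ 16m^3 - 5m^2 for all m ≥ 7.
When m = 7: 3·3^m = 6561 and 16m^3 - 5m^2 = 5243, so 6561 ≥ 5243.
For the inductive step, assume it holds for an arbitrary r ≥ 7, so 3·3^r ≥ 16r^3 - 5r^2.
Then 3·3^(r + 1) = 3·(3·3^r) ≥ 3·(16r^3 - 5r^2).
Also, for r ≥ 7 we have 3·(16r^3 - 5r^2) ≥ 16(r+1)^3 - 5(r+1)^2, since 3·(16r^3 - 5r^2) − (16(r+1)^3 - 5(r+1)^2) = 32r^3 - 58r^2 - 38r - 11, which is nonnegative for all r ≥ 7.
Combining, 3·3^(r + 1) ≥ 16(r+1)^3 - 5(r+1)^2.
By induction, the statement is established for all m ≥ 7.
Hence the smallest such N is 7.

N = 7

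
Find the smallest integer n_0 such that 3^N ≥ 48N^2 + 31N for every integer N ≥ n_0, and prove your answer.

n_0 = 8

At N = 7: 2187 < 2569, so the inequality fails and n_0 ≥ 8. We prove 3^N ≥ 48N^2 + 31N for all N ≥ 8.
Base step (N = 8): 3^N = 6561 and 48N^2 + 31N = 3320, so 6561 ≥ 3320.
For the inductive step, assume it holds for an arbitrary i ≥ 8, so 3^i ≥ 48i^2 + 31i.
Then 3^(i + 1) = 3·(3^i) ≥ 3·(48i^2 + 31i).
Also, for i ≥ 8 we have 3·(48i^2 + 31i) ≥ 48(i+1)^2 + 31(i+1), since 3·(48i^2 + 31i) − (48(i+1)^2 + 31(i+1)) = 96i^2 - 34i - 79, which is nonnegative for all i ≥ 8.
Combining, 3^(i + 1) ≥ 48(i+1)^2 + 31(i+1).
By induction, the statement is established for all N ≥ 8.
Hence the smallest such n_0 is 8.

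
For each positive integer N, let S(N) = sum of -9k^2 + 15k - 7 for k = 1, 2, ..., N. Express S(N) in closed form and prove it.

S(N) = -N(3N^2 - 3N + 1)

We claim S(N) = -N(3N^2 - 3N + 1) for all N ≥ 1.
For the base case N = 1: S(1) = -1, and the closed form gives -1. They agree.
For the inductive step, assume it holds for an arbitrary k ≥ 1, so S(k) = k(-3k^2 + 3k - 1).
Then S(k+1) = S(k) + (15k - 9(k + 1)^2 + 8) = (k(-3k^2 + 3k - 1)) + (15k - 9(k + 1)^2 + 8).
Simplifying, S(k+1) = -(k + 1)(3k^2 + 3k + 1) = -(k+1)(3(k+1)^2 - 3(k+1) + 1),
which is the closed form with N = k+1.
This completes the induction.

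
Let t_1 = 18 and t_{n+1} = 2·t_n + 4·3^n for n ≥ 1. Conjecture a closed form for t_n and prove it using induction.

t_n = 3·2^n + 4·3^n

Computing the first terms: t_1 = 18, t_2 = 48, t_3 = 132. This suggests t_n = 3·2^n + 4·3^n.
For the base case n = 1: the formula gives 18 = 18 = t_1.
For the inductive step, assume it holds for an arbitrary r ≥ 1, so t_r = 3·2^r + 4·3^r.
Then t_{r+1} = 2·t_r + 4·3^r = 2·(3·2^r + 4·3^r) + 4·3^r = 3·2^(r + 1) + 4·3^(r + 1),
which is the claimed formula at n = r+1.
By induction, the statement is established for all n ≥ 1.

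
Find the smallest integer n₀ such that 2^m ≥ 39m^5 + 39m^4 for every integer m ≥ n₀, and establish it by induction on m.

n₀ = 30

At m = 29: 536870912 < 827518770, so the inequality fails and n₀ ≥ 30. We prove 2^m ≥ 39m^5 + 39m^4 for all m ≥ 30.
Base case (m = 30): 2^m = 1073741824 and 39m^5 + 39m^4 = 979290000, so 1073741824 ≥ 979290000.
Inductive step: assume the claim holds for m = j, so 2^j ≥ 39j^5 + 39j^4.
Then 2^(j + 1) = 2·(2^j) ≥ 2·(39j^5 + 39j^4).
Also, for j ≥ 30 we have 2·(39j^5 + 39j^4) ≥ 39(j+1)^5 + 39(j+1)^4, since 2·(39j^5 + 39j^4) − (39(j+1)^5 + 39(j+1)^4) = 39j^5 - 156j^4 - 546j^3 - 624j^2 - 351j - 78, which is nonnegative for all j ≥ 30.
Combining, 2^(j + 1) ≥ 39(j+1)^5 + 39(j+1)^4.
By the principle of mathematical induction, the result holds for all m ≥ 30.
Hence the smallest such n₀ is 30.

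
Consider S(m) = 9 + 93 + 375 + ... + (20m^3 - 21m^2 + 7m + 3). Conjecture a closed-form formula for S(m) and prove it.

We claim S(m) = m(5m^3 + 3m^2 - 2m + 3) for all m ≥ 1.
For the base case m = 1: S(1) = 9, and the closed form gives 9. They agree.
For the inductive step, assume it holds for an arbitrary p ≥ 1, so S(p) = p(5p^3 + 3p^2 - 2p + 3).
Then S(p+1) = S(p) + (20p^3 + 39p^2 + 25p + 9) = (p(5p^3 + 3p^2 - 2p + 3)) + (20p^3 + 39p^2 + 25p + 9).
Simplifying, S(p+1) = (p + 1)(5p^3 + 18p^2 + 19p + 9) = (p+1)(5(p+1)^3 + 3(p+1)^2 - 2(p+1) + 3),
which is the closed form with m = p+1.
By the principle of mathematical induction, the result holds for all m ≥ 1.

S(m) = m(5m^3 + 3m^2 - 2m + 3)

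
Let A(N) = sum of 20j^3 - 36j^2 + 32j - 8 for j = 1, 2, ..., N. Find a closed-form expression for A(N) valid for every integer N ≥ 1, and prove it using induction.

We claim A(N) = N(5N^3 - 2N^2 + 3N + 2) for all N ≥ 1.
When N = 1: A(1) = 8, and the closed form gives 8. They agree.
For the inductive step, assume it holds for an arbitrary j ≥ 1, so A(j) = j(5j^3 - 2j^2 + 3j + 2).
Then A(j+1) = A(j) + (20j^3 + 24j^2 + 20j + 8) = (j(5j^3 - 2j^2 + 3j + 2)) + (20j^3 + 24j^2 + 20j + 8).
Simplifying, A(j+1) = (j + 1)(5j^3 + 13j^2 + 14j + 8) = (j+1)(5(j+1)^3 - 2(j+1)^2 + 3(j+1) + 2),
which is the closed form with N = j+1.
This completes the induction.

A(N) = N(5N^3 - 2N^2 + 3N + 2)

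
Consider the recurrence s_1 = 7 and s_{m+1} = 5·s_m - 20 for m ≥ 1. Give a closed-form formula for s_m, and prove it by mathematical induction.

s_m = 2·5^(m - 1) + 5

Computing the first terms: s_1 = 7, s_2 = 15, s_3 = 55. This suggests s_m = 2·5^(m - 1) + 5.
Base step (m = 1): the formula gives 7 = 7 = s_1.
Inductive step: suppose the statement holds for some r ≥ 1, so s_r = 2·5^(r - 1) + 5.
Then s_{r+1} = 5·s_r - 20 = 5·(2·5^(r - 1) + 5) - 20 = 2·5^r + 5 = 2·5^((r+1) - 1) + 5,
which is the claimed formula at m = r+1.
By the principle of mathematical induction, the result holds for all m ≥ 1.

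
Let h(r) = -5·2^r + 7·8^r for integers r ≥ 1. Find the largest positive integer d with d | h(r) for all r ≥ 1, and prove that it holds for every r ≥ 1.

d = 2

Computing the first values: h(1) = 46 and h(2) = 428; gcd(46, 428) = 2, so d ≤ 2.
We prove 2 | -5·2^r + 7·8^r for all r ≥ 1 by induction on r.
When r = 1: h(1) = 46 = 2·(23), so 2 | h(1).
Inductive step: assume the claim holds for r = m, i.e. 2 | h(m). Then
h(m+1) − 8·h(m) = (-5·2^(m+1) + 7·8^(m+1)) − 8·(-5·2^m + 7·8^m) = (-5)·2^m·(2 − 8) = (30)·2^m. Since 2 | h(m) by the inductive hypothesis, 2 | 8·h(m); and 2 | 30 since 30 = 2·15. Therefore 2 | h(m+1).
Hence, by induction on r, the claim holds for every r ≥ 1.
Therefore the largest such d is 2.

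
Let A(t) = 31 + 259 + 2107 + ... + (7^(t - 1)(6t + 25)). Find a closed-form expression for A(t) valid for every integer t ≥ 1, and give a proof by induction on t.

A(t) = 7^t(t + 4) - 4

We claim A(t) = 7^t(t + 4) - 4 for all t ≥ 1.
Base step (t = 1): A(1) = 31, and the closed form gives 31. They agree.
Suppose the result is true for t = i, so A(i) = 7^i(i + 4) - 4.
Then A(i+1) = A(i) + (7^i(6i + 31)) = (7^i(i + 4) - 4) + (7^i(6i + 31)).
Simplifying, A(i+1) = 7·7^i·i + 35·7^i - 4 = 7^(i+1)((i+1) + 4) - 4,
which is the closed form with t = i+1.
By the principle of mathematical induction, the result holds for all t ≥ 1.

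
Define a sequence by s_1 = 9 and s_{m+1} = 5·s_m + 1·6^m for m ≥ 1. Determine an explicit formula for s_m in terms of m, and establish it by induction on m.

Computing the first terms: s_1 = 9, s_2 = 51, s_3 = 291. This suggests s_m = 3·5^(m - 1) + 6^m.
Base case (m = 1): the formula gives 9 = 9 = s_1.
Inductive step: suppose the statement holds for some k ≥ 1, so s_k = 3·5^(k - 1) + 6^k.
Then s_{k+1} = 5·s_k + 1·6^k = 5·(3·5^(k - 1) + 6^k) + 1·6^k = 3·5^k + 6^(k + 1) = 3·5^((k+1) - 1) + 6^(k+1),
which is the claimed formula at m = k+1.
By the principle of mathematical induction, the result holds for all m ≥ 1.

s_m = 3·5^(m - 1) + 6^m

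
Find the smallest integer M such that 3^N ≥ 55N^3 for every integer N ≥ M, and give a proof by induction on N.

M = 10

At N = 9: 19683 < 40095, so the inequality fails and M ≥ 10. We prove 3^N ≥ 55N^3 for all N ≥ 10.
Base step (N = 10): 3^N = 59049 and 55N^3 = 55000, so 59049 ≥ 55000.
Inductive step: assume the claim holds for N = p, so 3^p ≥ 55p^3.
Then 3^(p + 1) = 3·(3^p) ≥ 3·(55p^3).
Also, for p ≥ 10 we have 3·(55p^3) ≥ 55(p+1)^3, since 3 ≥ (1 + 1/p)^3 for all p ≥ 10.
Combining, 3^(p + 1) ≥ 55(p+1)^3.
By the principle of mathematical induction, the result holds for all N ≥ 10.
Hence the smallest such M is 10.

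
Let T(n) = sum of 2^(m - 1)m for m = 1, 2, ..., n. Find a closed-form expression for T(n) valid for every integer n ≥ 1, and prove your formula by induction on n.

We claim T(n) = 2^n(n - 1) + 1 for all n ≥ 1.
Base case (n = 1): T(1) = 1, and the closed form gives 1. They agree.
Suppose the result is true for n = m, so T(m) = 2^m(m - 1) + 1.
Then T(m+1) = T(m) + (2^m(m + 1)) = (2^m(m - 1) + 1) + (2^m(m + 1)).
Simplifying, T(m+1) = 2^(m + 1)m + 1 = 2^(m+1)((m+1) - 1) + 1,
which is the closed form with n = m+1.
This completes the induction.

T(n) = 2^n(n - 1) + 1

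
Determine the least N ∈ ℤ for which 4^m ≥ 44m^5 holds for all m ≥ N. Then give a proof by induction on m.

At m = 11: 4194304 < 7086244, so the inequality fails and N ≥ 12. We prove 4^m ≥ 44m^5 for all m ≥ 12.
For the base case m = 12: 4^m = 16777216 and 44m^5 = 10948608, so 16777216 ≥ 10948608.
Inductive step: suppose the statement holds for some j ≥ 12, so 4^j ≥ 44j^5.
Then 4^(j + 1) = 4·(4^j) ≥ 4·(44j^5).
Also, for j ≥ 12 we have 4·(44j^5) ≥ 44(j+1)^5, since 4 ≥ (1 + 1/j)^5 for all j ≥ 12.
Combining, 4^(j + 1) ≥ 44(j+1)^5.
By induction, the statement is established for all m ≥ 12.
Hence the smallest such N is 12.

N = 12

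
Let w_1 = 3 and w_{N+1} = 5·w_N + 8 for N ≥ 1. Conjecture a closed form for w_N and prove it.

Computing the first terms: w_1 = 3, w_2 = 23, w_3 = 123. This suggests w_N = 5^N - 2.
When N = 1: the formula gives 3 = 3 = w_1.
Suppose the result is true for N = m, so w_m = 5^m - 2.
Then w_{m+1} = 5·w_m + 8 = 5·(5^m - 2) + 8 = 5^(m + 1) - 2,
which is the claimed formula at N = m+1.
By induction, the statement is established for all N ≥ 1.

w_N = 5^N - 2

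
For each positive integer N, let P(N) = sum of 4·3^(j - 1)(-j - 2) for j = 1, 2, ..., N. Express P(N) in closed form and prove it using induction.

P(N) = -3^N(2N + 3) + 3

We claim P(N) = -3^N(2N + 3) + 3 for all N ≥ 1.
Base case (N = 1): P(1) = -12, and the closed form gives -12. They agree.
Inductive step: assume the claim holds for N = j, so P(j) = -3^j(2j + 3) + 3.
Then P(j+1) = P(j) + (4·3^j(-j - 3)) = (-3^j(2j + 3) + 3) + (4·3^j(-j - 3)).
Simplifying, P(j+1) = -6·3^j·j - 15·3^j + 3 = -3^(j+1)(2(j+1) + 3) + 3,
which is the closed form with N = j+1.
This completes the induction.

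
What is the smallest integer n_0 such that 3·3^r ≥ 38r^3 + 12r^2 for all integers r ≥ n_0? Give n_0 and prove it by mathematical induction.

At r = 8: 19683 < 20224, so the inequality fails and n_0 ≥ 9. We prove 3·3^r ≥ 38r^3 + 12r^2 for all r ≥ 9.
For the base case r = 9: 3·3^r = 59049 and 38r^3 + 12r^2 = 28674, so 59049 ≥ 28674.
Suppose the result is true for r = i, so 3·3^i ≥ 38i^3 + 12i^2.
Then 3·3^(i + 1) = 3·(3·3^i) ≥ 3·(38i^3 + 12i^2).
Also, for i ≥ 9 we have 3·(38i^3 + 12i^2) ≥ 38(i+1)^3 + 12(i+1)^2, since 3·(38i^3 + 12i^2) − (38(i+1)^3 + 12(i+1)^2) = 76i^3 - 90i^2 - 138i - 50, which is nonnegative for all i ≥ 9.
Combining, 3·3^(i + 1) ≥ 38(i+1)^3 + 12(i+1)^2.
By induction, the statement is established for all r ≥ 9.
Hence the smallest such n_0 is 9.

n_0 = 9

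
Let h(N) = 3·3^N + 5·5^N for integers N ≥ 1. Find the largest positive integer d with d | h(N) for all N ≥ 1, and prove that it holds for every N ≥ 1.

d = 2

Computing the first values: h(1) = 34 and h(2) = 152; gcd(34, 152) = 2, so d ≤ 2.
We prove 2 | 3·3^N + 5·5^N for all N ≥ 1 by induction on N.
Base case (N = 1): h(1) = 34 = 2·(17), so 2 | h(1).
For the inductive step, assume it holds for an arbitrary k ≥ 1, i.e. 2 | h(k). Then
h(k+1) − 5·h(k) = (3·3^(k+1) + 5·5^(k+1)) − 5·(3·3^k + 5·5^k) = (3)·3^k·(3 − 5) = (-6)·3^k. Since 2 | h(k) by the inductive hypothesis, 2 | 5·h(k); and 2 | -6 since -6 = 2·-3. Therefore 2 | h(k+1).
Hence, by induction on N, the claim holds for every N ≥ 1.
Therefore the largest such d is 2.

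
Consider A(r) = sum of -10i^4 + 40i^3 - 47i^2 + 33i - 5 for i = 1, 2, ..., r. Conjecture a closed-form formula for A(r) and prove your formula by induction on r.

We claim A(r) = -r(2r^4 - 5r^3 - r^2 - 3r - 4) for all r ≥ 1.
For the base case r = 1: A(1) = 11, and the closed form gives 11. They agree.
Inductive step: assume the claim holds for r = i, so A(i) = i(-2i^4 + 5i^3 + i^2 + 3i + 4).
Then A(i+1) = A(i) + (-10i^4 + 13i^2 + 19i + 11) = (i(-2i^4 + 5i^3 + i^2 + 3i + 4)) + (-10i^4 + 13i^2 + 19i + 11).
Simplifying, A(i+1) = -(i + 1)(2i^4 + 3i^3 - 4i^2 - 12i - 11) = -(i+1)(2(i+1)^4 - 5(i+1)^3 - (i+1)^2 - 3(i+1) - 4),
which is the closed form with r = i+1.
This completes the induction.

A(r) = -r(2r^4 - 5r^3 - r^2 - 3r - 4)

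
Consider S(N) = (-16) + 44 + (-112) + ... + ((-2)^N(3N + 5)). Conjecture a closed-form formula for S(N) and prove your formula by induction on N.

We claim S(N) = 2(-2)^N(N + 2) - 4 for all N ≥ 1.
For the base case N = 1: S(1) = -16, and the closed form gives -16. They agree.
Inductive step: assume the claim holds for N = j, so S(j) = 2(-2)^j(j + 2) - 4.
Then S(j+1) = S(j) + ((-2)^(j + 1)(3j + 8)) = (2(-2)^j(j + 2) - 4) + ((-2)^(j + 1)(3j + 8)).
Simplifying, S(j+1) = -4(-2)^j·j - 12(-2)^j - 4 = 2(-2)^(j+1)((j+1) + 2) - 4,
which is the closed form with N = j+1.
Hence, by induction on N, the claim holds for every N ≥ 1.

S(N) = 2(-2)^N(N + 2) - 4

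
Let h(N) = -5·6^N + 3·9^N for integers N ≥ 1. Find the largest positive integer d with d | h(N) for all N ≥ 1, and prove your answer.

Computing the first values: h(1) = -3 and h(2) = 63; gcd(-3, 63) = 3, so d ≤ 3.
We prove 3 | -5·6^N + 3·9^N for all N ≥ 1 by induction on N.
When N = 1: h(1) = -3 = 3·(-1), so 3 | h(1).
For the inductive step, assume it holds for an arbitrary i ≥ 1, i.e. 3 | h(i). Then
h(i+1) − 9·h(i) = (-5·6^(i+1) + 3·9^(i+1)) − 9·(-5·6^i + 3·9^i) = (-5)·6^i·(6 − 9) = (15)·6^i. Since 3 | h(i) by the inductive hypothesis, 3 | 9·h(i); and 3 | 15 since 15 = 3·5. Therefore 3 | h(i+1).
This completes the induction.
Therefore the largest such d is 3.

d = 3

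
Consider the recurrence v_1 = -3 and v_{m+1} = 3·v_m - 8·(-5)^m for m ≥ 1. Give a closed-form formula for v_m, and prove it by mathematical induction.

Computing the first terms: v_1 = -3, v_2 = 31, v_3 = -107. This suggests v_m = (-5)^m + 2·3^(m - 1).
Base step (m = 1): the formula gives -3 = -3 = v_1.
Suppose the result is true for m = r, so v_r = (-5)^r + 2·3^(r - 1).
Then v_{r+1} = 3·v_r - 8·(-5)^r = 3·((-5)^r + 2·3^(r - 1)) - 8·(-5)^r = (-5)^(r + 1) + 2·3^r = (-5)^(r+1) + 2·3^((r+1) - 1),
which is the claimed formula at m = r+1.
By the principle of mathematical induction, the result holds for all m ≥ 1.

v_m = (-5)^m + 2·3^(m - 1)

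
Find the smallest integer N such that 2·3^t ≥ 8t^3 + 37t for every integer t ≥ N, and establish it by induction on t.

At t = 6: 1458 < 1950, so the inequality fails and N ≥ 7. We prove 2·3^t ≥ 8t^3 + 37t for all t ≥ 7.
For the base case t = 7: 2·3^t = 4374 and 8t^3 + 37t = 3003, so 4374 ≥ 3003.
Inductive step: assume the claim holds for t = k, so 2·3^k ≥ 8k^3 + 37k.
Then 2·3^(k + 1) = 3·(2·3^k) ≥ 3·(8k^3 + 37k).
Also, for k ≥ 7 we have 3·(8k^3 + 37k) ≥ 8(k+1)^3 + 37(k+1), since 3·(8k^3 + 37k) − (8(k+1)^3 + 37(k+1)) = 16k^3 - 24k^2 + 50k - 45, which is nonnegative for all k ≥ 7.
Combining, 2·3^(k + 1) ≥ 8(k+1)^3 + 37(k+1).
By induction, the statement is established for all t ≥ 7.
Hence the smallest such N is 7.

N = 7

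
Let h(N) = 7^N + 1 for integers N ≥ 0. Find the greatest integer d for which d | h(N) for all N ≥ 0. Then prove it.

d = 2

Computing the first values: h(0) = 2 and h(1) = 8; gcd(2, 8) = 2, so d ≤ 2.
We prove 2 | 7^N + 1 for all N ≥ 0 by induction on N.
Base step (N = 0): h(0) = 2 = 2·(1), so 2 | h(0).
For the inductive step, assume it holds for an arbitrary r ≥ 0, i.e. 2 | h(r). Then
h(r+1) = 7^(r+1) + 1 = 7·(7^r + 1) - 6 = 7·h(r) - 6. The first term is divisible by 2 by the inductive hypothesis, and -6 is divisible by 2. Hence 2 | h(r+1).
This completes the induction.
Therefore the largest such d is 2.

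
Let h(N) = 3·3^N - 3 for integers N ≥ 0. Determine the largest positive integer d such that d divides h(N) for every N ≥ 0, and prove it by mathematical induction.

Computing the first values: h(0) = 0 and h(1) = 6; gcd(0, 6) = 6, so d ≤ 6.
We prove 6 | 3·3^N - 3 for all N ≥ 0 by induction on N.
Base step (N = 0): h(0) = 0 = 6·(0), so 6 | h(0).
For the inductive step, assume it holds for an arbitrary i ≥ 0, i.e. 6 | h(i). Then
h(i+1) = 3·3^(i+1) - 3 = 3·(3·3^i - 3) + 6 = 3·h(i) + 6. The first term is divisible by 6 by the inductive hypothesis, and 6 is divisible by 6. Hence 6 | h(i+1).
By the principle of mathematical induction, the result holds for all N ≥ 0.
Therefore the largest such d is 6.

d = 6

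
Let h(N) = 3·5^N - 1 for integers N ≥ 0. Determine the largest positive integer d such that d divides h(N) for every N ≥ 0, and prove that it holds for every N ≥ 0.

Computing the first values: h(0) = 2 and h(1) = 14; gcd(2, 14) = 2, so d ≤ 2.
We prove 2 | 3·5^N - 1 for all N ≥ 0 by induction on N.
When N = 0: h(0) = 2 = 2·(1), so 2 | h(0).
Inductive step: assume the claim holds for N = j, i.e. 2 | h(j). Then
h(j+1) = 3·5^(j+1) - 1 = 5·(3·5^j - 1) + 4 = 5·h(j) + 4. The first term is divisible by 2 by the inductive hypothesis, and 4 is divisible by 2. Hence 2 | h(j+1).
Hence, by induction on N, the claim holds for every N ≥ 0.
Therefore the largest such d is 2.

d = 2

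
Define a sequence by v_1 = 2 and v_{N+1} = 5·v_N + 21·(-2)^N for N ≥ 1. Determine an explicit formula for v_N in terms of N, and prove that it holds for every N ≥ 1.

v_N = -3(-2)^N - 4·5^(N - 1)

Computing the first terms: v_1 = 2, v_2 = -32, v_3 = -76. This suggests v_N = -3(-2)^N - 4·5^(N - 1).
For the base case N = 1: the formula gives 2 = 2 = v_1.
For the inductive step, assume it holds for an arbitrary r ≥ 1, so v_r = -3(-2)^r - 4·5^(r - 1).
Then v_{r+1} = 5·v_r + 21·(-2)^r = 5·(-3(-2)^r - 4·5^(r - 1)) + 21·(-2)^r = -3(-2)^(r + 1) - 4·5^r = -3(-2)^(r+1) - 4·5^((r+1) - 1),
which is the claimed formula at N = r+1.
This completes the induction.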